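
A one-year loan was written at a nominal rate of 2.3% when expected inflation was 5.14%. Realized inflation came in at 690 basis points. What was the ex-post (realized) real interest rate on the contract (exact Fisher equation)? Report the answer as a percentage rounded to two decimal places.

Ex-post: (1 + 0.0230)/(1 + 0.0690) − 1 = -4.3031%
So the realized real rate is -4.30%.

-4.30%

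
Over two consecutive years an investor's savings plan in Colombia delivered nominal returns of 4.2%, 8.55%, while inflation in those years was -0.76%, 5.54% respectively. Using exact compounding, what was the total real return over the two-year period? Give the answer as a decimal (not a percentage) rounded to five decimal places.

0.07993

Compound the nominal returns: 1.0420 × 1.0855 = 1.1310910.
Compound inflation: 0.9924 × 1.0554 = 1.0473790.
Deflate: 1.1310910 / 1.0473790 = 1.0799253.
Total real return = 1.0799253 − 1 → 0.07993.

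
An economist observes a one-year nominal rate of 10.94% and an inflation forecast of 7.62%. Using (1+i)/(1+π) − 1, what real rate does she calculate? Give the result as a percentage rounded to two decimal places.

1 + r = 1.10940 / 1.07620 = 1.030849
r = 1.030849 − 1 = 3.0849%, i.e. 3.08%.

3.08%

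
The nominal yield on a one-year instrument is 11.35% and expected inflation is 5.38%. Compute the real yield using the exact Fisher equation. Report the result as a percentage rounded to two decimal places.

1 + r = 1.11350 / 1.05380 = 1.056652
r = 1.056652 − 1 = 5.6652%, i.e. 5.67%.

5.67%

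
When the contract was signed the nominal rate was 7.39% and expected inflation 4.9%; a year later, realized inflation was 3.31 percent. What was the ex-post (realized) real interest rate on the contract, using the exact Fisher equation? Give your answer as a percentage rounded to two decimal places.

3.95%

Ex-post: (1 + 0.0739)/(1 + 0.0331) − 1 = 3.9493%
So the realized real rate is 3.95%.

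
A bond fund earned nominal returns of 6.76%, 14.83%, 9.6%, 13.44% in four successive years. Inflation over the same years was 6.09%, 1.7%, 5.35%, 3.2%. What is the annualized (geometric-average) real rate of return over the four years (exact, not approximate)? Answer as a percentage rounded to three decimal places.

Compound the nominal returns: 1.0676 × 1.1483 × 1.0960 × 1.1344 = 1.52419559.
Compound inflation: 1.0609 × 1.0170 × 1.0535 × 1.0320 = 1.17303141.
Deflate: 1.52419559 / 1.17303141 = 1.29936469.
Annualized real rate = 1.29936469^(1/4) − 1 = 6.7659% → 6.766%.

6.766%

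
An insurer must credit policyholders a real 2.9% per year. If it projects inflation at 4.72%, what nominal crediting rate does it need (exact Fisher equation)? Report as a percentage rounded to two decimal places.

(1 + i) = (1 + r)(1 + π) = 1.02900 × 1.04720 = 1.0775688
i = 1.0775688 − 1, so the required nominal rate is 7.76%.

7.76%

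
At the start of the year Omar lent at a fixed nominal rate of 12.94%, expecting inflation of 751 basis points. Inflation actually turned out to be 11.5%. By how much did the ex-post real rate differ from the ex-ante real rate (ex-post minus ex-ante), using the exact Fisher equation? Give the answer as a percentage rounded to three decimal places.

-3.759%

Ex-ante: (1 + 0.1294)/(1 + 0.0751) − 1 = 5.0507%
Ex-post: (1 + 0.1294)/(1 + 0.1150) − 1 = 1.2915%
Difference (ex-post − ex-ante) = -3.7592% → -3.759%.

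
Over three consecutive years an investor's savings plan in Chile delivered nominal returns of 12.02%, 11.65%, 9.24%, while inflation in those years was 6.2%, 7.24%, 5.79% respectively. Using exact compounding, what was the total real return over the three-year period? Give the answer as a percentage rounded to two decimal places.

13.40%

Compound the nominal returns: 1.1202 × 1.1165 × 1.0924 = 1.366268.
Compound inflation: 1.0620 × 1.0724 × 1.0579 = 1.204830.
Deflate: 1.366268 / 1.204830 = 1.133992.
Total real return = 1.133992 − 1 → 13.40%.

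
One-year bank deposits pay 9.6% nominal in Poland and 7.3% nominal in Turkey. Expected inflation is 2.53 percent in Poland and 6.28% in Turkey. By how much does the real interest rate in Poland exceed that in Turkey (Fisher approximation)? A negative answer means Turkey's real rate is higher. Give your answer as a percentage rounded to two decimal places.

Poland: 9.6% − 2.53% = 7.070%
Turkey: 7.3% − 6.28% = 1.020%
Differential = 6.050% → 6.05%.

6.05%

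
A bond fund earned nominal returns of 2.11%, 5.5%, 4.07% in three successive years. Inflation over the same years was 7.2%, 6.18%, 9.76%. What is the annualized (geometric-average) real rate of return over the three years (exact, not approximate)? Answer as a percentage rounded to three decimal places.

-3.546%

Nominal growth factor = 1.0211 × 1.0550 × 1.0407 = 1.12110500
Price-level growth factor = 1.0720 × 1.0618 × 1.0976 = 1.24934276
Real growth factor = 1.12110500 / 1.24934276 = 0.89735582
Annualized real rate = 0.89735582^(1/3) − 1 = -3.5457% → -3.546%.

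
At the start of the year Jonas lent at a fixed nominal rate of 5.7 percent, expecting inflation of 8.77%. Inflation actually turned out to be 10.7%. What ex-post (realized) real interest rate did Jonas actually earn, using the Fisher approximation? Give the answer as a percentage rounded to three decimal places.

Ex-post: 5.7% − 10.7% = -5.000%
So the realized real rate is -5.000%.

-5.000%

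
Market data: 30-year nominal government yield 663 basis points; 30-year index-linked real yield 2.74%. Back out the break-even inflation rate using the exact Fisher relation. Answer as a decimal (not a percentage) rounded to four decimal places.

(1 + π) = (1 + i)/(1 + r) = 1.06630 / 1.02740 = 1.037863
Break-even inflation = 1.037863 − 1 → 0.0379.

0.0379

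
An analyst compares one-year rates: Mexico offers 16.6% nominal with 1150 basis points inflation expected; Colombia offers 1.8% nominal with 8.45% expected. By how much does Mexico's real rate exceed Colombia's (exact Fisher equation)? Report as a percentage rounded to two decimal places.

10.71%

Mexico: (1 + 0.1660)/(1 + 0.1150) − 1 = 4.5740%
Colombia: (1 + 0.0180)/(1 + 0.0845) − 1 = -6.1319%
Differential = 4.5740% − (-6.1319%) = 10.7058% → 10.71%.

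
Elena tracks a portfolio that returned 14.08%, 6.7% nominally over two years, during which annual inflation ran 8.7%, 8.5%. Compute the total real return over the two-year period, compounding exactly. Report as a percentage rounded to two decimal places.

Nominal growth factor = 1.1408 × 1.0670 = 1.217234
Price-level growth factor = 1.0870 × 1.0850 = 1.179395
Real growth factor = 1.217234 / 1.179395 = 1.032083
Total real return = 1.032083 − 1 → 3.21%.

3.21%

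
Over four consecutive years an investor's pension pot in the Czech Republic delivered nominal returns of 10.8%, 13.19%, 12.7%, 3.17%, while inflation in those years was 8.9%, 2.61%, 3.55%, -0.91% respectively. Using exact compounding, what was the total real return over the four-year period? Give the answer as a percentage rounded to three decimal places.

Compound the nominal returns: 1.1080 × 1.1319 × 1.1270 × 1.0317 = 1.458227.
Compound inflation: 1.0890 × 1.0261 × 1.0355 × 0.9909 = 1.146562.
Deflate: 1.458227 / 1.146562 = 1.271826.
Total real return = 1.271826 − 1 → 27.183%.

27.183%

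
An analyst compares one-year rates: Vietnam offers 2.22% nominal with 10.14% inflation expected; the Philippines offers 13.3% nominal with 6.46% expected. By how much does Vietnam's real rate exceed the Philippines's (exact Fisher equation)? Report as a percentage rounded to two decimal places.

-13.62%

Vietnam: (1 + 0.0222)/(1 + 0.1014) − 1 = -7.1908%
The Philippines: (1 + 0.1330)/(1 + 0.0646) − 1 = 6.4249%
Differential = -7.1908% − 6.4249% = -13.6158% → -13.62%.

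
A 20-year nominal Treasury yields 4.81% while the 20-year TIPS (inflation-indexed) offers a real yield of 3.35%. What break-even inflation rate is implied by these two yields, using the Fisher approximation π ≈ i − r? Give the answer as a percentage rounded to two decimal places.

1.46%

π ≈ i − r = 4.81% − 3.35% → 1.46%.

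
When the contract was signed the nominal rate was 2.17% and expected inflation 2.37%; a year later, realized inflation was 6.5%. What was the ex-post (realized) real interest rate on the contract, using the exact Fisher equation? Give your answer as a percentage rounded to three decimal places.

Ex-post: (1 + 0.0217)/(1 + 0.0650) − 1 = -4.0657%
So the realized real rate is -4.066%.

-4.066%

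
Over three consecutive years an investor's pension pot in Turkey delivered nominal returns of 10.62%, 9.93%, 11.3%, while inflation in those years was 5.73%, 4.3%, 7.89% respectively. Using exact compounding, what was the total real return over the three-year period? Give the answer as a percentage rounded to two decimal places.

13.76%

Nominal growth factor = 1.1062 × 1.0993 × 1.1130 = 1.353459
Price-level growth factor = 1.0573 × 1.0430 × 1.0789 = 1.189772
Real growth factor = 1.353459 / 1.189772 = 1.137578
Total real return = 1.137578 − 1 → 13.76%.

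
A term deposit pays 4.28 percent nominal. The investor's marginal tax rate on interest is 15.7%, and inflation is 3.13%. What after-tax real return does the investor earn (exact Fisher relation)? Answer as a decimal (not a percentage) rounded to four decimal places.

After-tax nominal return = 4.28% × (1 − 0.157) = 3.60804%.
1 + r = 1.0360804 / 1.03130 = 1.004635
After-tax real rate = 1.004635 − 1 → 0.0046.

0.0046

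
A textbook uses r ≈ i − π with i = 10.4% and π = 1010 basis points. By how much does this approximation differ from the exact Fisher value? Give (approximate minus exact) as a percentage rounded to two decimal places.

0.03%

Approximate: r ≈ 10.400% − 10.100% = 0.3000%
Exact: (1 + 0.1040)/(1 + 0.1010) − 1 = 0.2725%
Error = 0.3000% − 0.2725% = 0.0275% → 0.03%.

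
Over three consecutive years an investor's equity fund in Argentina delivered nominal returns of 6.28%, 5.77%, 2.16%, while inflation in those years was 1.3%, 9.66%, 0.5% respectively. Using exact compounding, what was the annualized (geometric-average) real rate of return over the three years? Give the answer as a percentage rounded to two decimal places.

Compound the nominal returns: 1.0628 × 1.0577 × 1.0216 = 1.14840463.
Compound inflation: 1.0130 × 1.0966 × 1.0050 = 1.11641008.
Deflate: 1.14840463 / 1.11641008 = 1.02865842.
Annualized real rate = 1.02865842^(1/3) − 1 = 0.9463% → 0.95%.

0.95%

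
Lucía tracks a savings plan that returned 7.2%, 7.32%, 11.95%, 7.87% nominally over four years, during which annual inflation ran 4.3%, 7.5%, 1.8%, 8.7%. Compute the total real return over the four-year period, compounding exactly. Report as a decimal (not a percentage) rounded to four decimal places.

0.1198

Compound the nominal returns: 1.0720 × 1.0732 × 1.1195 × 1.0787 = 1.389313.
Compound inflation: 1.0430 × 1.0750 × 1.0180 × 1.0870 = 1.240709.
Deflate: 1.389313 / 1.240709 = 1.119773.
Total real return = 1.119773 − 1 → 0.1198.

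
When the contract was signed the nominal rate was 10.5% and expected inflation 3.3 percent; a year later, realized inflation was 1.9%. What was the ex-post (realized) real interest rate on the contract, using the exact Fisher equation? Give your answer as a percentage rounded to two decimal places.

Ex-post: (1 + 0.1050)/(1 + 0.0190) − 1 = 8.4396%
So the realized real rate is 8.44%.

8.44%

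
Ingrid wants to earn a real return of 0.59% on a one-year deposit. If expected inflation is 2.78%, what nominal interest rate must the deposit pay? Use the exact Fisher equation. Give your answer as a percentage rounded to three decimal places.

3.386%

(1 + i) = (1 + r)(1 + π) = 1.00590 × 1.02780 = 1.03386402
i = 1.03386402 − 1, so the required nominal rate is 3.386%.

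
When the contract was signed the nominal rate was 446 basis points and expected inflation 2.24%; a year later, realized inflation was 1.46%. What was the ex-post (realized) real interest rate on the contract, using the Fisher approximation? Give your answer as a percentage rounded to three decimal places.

Ex-post: 4.46% − 1.46% = 3.000%
So the realized real rate is 3.000%.

3.000%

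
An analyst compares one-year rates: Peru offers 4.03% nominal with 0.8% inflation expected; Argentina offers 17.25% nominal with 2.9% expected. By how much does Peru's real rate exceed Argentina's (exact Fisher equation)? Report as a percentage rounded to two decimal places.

-10.74%

Peru: (1 + 0.0403)/(1 + 0.0080) − 1 = 3.2044%
Argentina: (1 + 0.1725)/(1 + 0.0290) − 1 = 13.9456%
Differential = 3.2044% − 13.9456% = -10.7412% → -10.74%.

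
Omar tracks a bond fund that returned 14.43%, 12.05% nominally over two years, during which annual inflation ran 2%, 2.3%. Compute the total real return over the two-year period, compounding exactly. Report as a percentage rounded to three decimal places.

22.879%

Nominal growth factor = 1.1443 × 1.1205 = 1.2821882
Price-level growth factor = 1.0200 × 1.0230 = 1.0434600
Real growth factor = 1.2821882 / 1.0434600 = 1.2287851
Total real return = 1.2287851 − 1 → 22.879%.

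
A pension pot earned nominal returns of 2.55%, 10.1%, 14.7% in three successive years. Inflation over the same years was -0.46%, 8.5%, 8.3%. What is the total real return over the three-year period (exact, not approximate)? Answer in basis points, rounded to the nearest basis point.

1072 basis points

Nominal growth factor = 1.0255 × 1.1010 × 1.1470 = 1.295050
Price-level growth factor = 0.9954 × 1.0850 × 1.0830 = 1.169650
Real growth factor = 1.295050 / 1.169650 = 1.107211
Total real return = 1.107211 − 1 → 1072 basis points.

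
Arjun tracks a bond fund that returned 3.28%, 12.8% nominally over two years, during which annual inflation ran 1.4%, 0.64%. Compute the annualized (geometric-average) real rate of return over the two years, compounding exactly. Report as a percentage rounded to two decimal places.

Compound the nominal returns: 1.0328 × 1.1280 = 1.16499840.
Compound inflation: 1.0140 × 1.0064 = 1.02048960.
Deflate: 1.16499840 / 1.02048960 = 1.14160732.
Annualized real rate = 1.14160732^(1/2) − 1 = 6.8460% → 6.85%.

6.85%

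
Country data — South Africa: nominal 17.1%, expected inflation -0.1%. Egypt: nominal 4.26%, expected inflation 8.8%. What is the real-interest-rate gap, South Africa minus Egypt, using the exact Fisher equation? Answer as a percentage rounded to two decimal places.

21.39%

South Africa: (1 + 0.1710)/(1 − 0.0010) − 1 = 17.2172%
Egypt: (1 + 0.0426)/(1 + 0.0880) − 1 = -4.1728%
Differential = 17.2172% − (-4.1728%) = 21.3900% → 21.39%.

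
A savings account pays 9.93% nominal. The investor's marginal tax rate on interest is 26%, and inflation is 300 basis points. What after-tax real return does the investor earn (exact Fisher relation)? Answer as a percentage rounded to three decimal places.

After-tax nominal return = 9.93% × (1 − 0.26) = 7.3482%.
1 + r = 1.073482 / 1.03000 = 1.042216
After-tax real rate = 1.042216 − 1 → 4.222%.

4.222%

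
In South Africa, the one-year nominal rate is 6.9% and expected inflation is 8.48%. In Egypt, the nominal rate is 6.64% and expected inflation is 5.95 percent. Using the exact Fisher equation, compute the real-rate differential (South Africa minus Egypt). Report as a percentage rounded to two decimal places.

-2.11%

South Africa: (1 + 0.0690)/(1 + 0.0848) − 1 = -1.4565%
Egypt: (1 + 0.0664)/(1 + 0.0595) − 1 = 0.6513%
Differential = -1.4565% − 0.6513% = -2.1077% → -2.11%.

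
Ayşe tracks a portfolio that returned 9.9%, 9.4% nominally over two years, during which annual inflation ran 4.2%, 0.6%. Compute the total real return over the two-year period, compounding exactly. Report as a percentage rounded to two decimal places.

14.70%

Compound the nominal returns: 1.0990 × 1.0940 = 1.202306.
Compound inflation: 1.0420 × 1.0060 = 1.048252.
Deflate: 1.202306 / 1.048252 = 1.146963.
Total real return = 1.146963 − 1 → 14.70%.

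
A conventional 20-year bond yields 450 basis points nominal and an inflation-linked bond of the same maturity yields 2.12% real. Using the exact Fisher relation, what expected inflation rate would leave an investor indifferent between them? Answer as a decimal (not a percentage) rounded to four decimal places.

0.0233

(1 + π) = (1 + i)/(1 + r) = 1.04500 / 1.02120 = 1.023306
Break-even inflation = 1.023306 − 1 → 0.0233.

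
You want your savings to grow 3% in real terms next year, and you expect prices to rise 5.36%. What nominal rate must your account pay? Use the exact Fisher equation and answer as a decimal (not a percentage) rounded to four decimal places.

0.0852

(1 + i) = (1 + r)(1 + π) = 1.03000 × 1.05360 = 1.085208
i = 1.085208 − 1, so the required nominal rate is 0.0852.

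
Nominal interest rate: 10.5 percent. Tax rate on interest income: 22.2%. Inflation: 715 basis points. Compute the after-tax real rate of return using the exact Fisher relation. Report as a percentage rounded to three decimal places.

0.951%

After-tax nominal return = 10.5% × (1 − 0.222) = 8.1690%.
1 + r = 1.08169 / 1.07150 = 1.009510
After-tax real rate = 1.009510 − 1 → 0.951%.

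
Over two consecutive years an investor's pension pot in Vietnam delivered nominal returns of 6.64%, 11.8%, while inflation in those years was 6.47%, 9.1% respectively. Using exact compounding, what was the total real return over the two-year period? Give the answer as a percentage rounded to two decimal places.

2.64%

Compound the nominal returns: 1.0664 × 1.1180 = 1.192235.
Compound inflation: 1.0647 × 1.0910 = 1.161588.
Deflate: 1.192235 / 1.161588 = 1.026384.
Total real return = 1.026384 − 1 → 2.64%.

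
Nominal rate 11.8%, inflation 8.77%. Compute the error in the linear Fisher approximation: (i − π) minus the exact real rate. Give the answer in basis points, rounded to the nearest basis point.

24 basis points

Approximate: r ≈ 11.800% − 8.770% = 3.0300%
Exact: (1 + 0.1180)/(1 + 0.0877) − 1 = 2.7857%
Error = 3.0300% − 2.7857% = 0.2443% → 24 basis points.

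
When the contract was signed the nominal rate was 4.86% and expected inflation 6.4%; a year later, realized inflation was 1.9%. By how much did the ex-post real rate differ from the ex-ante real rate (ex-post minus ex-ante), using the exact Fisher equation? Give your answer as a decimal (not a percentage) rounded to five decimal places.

0.04352

Ex-ante: (1 + 0.0486)/(1 + 0.0640) − 1 = -1.4474%
Ex-post: (1 + 0.0486)/(1 + 0.0190) − 1 = 2.9048%
Difference (ex-post − ex-ante) = 4.3522% → 0.04352.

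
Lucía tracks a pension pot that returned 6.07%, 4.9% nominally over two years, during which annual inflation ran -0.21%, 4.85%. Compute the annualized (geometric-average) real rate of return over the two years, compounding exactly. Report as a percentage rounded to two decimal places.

3.12%

Nominal growth factor = 1.0607 × 1.0490 = 1.11267430
Price-level growth factor = 0.9979 × 1.0485 = 1.04629815
Real growth factor = 1.11267430 / 1.04629815 = 1.06343904
Annualized real rate = 1.06343904^(1/2) − 1 = 3.1232% → 3.12%.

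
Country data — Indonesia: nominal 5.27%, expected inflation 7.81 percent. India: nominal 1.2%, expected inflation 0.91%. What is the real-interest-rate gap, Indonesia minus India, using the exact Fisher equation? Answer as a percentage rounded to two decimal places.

-2.64%

Indonesia: (1 + 0.0527)/(1 + 0.0781) − 1 = -2.3560%
India: (1 + 0.0120)/(1 + 0.0091) − 1 = 0.2874%
Differential = -2.3560% − 0.2874% = -2.6434% → -2.64%.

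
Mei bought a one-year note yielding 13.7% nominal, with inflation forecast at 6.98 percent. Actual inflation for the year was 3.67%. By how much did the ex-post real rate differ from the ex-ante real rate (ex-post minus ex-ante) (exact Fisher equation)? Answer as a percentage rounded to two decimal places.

3.39%

Ex-ante: (1 + 0.1370)/(1 + 0.0698) − 1 = 6.2815%
Ex-post: (1 + 0.1370)/(1 + 0.0367) − 1 = 9.6749%
Difference (ex-post − ex-ante) = 3.3934% → 3.39%.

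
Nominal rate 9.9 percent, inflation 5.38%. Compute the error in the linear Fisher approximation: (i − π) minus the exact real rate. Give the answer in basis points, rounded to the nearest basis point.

23 basis points

Approximate: r ≈ 9.900% − 5.380% = 4.5200%
Exact: (1 + 0.0990)/(1 + 0.0538) − 1 = 4.2892%
Error = 4.5200% − 4.2892% = 0.2308% → 23 basis points.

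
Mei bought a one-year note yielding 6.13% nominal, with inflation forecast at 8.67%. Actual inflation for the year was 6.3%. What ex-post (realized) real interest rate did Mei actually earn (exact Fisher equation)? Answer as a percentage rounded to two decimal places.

Ex-post: (1 + 0.0613)/(1 + 0.0630) − 1 = -0.1599%
So the realized real rate is -0.16%.

-0.16%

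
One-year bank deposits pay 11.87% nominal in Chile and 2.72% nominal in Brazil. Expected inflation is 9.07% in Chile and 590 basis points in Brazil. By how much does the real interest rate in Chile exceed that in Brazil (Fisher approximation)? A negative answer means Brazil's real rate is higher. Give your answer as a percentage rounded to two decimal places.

5.98%

Chile: 11.87% − 9.07% = 2.800%
Brazil: 2.72% − 5.9% = -3.180%
Differential = 5.980% → 5.98%.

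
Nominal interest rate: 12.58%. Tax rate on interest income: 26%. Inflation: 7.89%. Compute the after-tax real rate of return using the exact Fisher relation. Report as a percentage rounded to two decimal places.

1.32%

After-tax nominal return = 12.58% × (1 − 0.26) = 9.3092%.
1 + r = 1.093092 / 1.07890 = 1.013154
After-tax real rate = 1.013154 − 1 → 1.32%.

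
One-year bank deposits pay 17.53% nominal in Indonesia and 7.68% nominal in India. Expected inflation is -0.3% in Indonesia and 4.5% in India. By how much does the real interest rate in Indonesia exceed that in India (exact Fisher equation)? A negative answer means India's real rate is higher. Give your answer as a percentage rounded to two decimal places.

14.84%

Indonesia: (1 + 0.1753)/(1 − 0.0030) − 1 = 17.8837%
India: (1 + 0.0768)/(1 + 0.0450) − 1 = 3.0431%
Differential = 17.8837% − 3.0431% = 14.8406% → 14.84%.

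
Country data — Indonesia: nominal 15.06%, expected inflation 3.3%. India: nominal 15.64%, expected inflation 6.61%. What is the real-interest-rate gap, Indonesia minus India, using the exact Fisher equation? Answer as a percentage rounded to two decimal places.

Indonesia: (1 + 0.1506)/(1 + 0.0330) − 1 = 11.3843%
India: (1 + 0.1564)/(1 + 0.0661) − 1 = 8.4701%
Differential = 11.3843% − 8.4701% = 2.9142% → 2.91%.

2.91%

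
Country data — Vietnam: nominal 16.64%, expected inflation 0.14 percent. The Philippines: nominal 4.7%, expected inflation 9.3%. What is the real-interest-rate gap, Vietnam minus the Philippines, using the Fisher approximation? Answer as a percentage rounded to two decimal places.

Vietnam: 16.64% − 0.14% = 16.500%
The Philippines: 4.7% − 9.3% = -4.600%
Differential = 21.100% → 21.10%.

21.10%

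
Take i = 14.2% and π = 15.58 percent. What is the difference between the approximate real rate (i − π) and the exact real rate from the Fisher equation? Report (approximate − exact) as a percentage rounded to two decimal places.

-0.19%

Approximate: r ≈ 14.200% − 15.580% = -1.3800%
Exact: (1 + 0.1420)/(1 + 0.1558) − 1 = -1.1940%
Error = -1.3800% − (-1.1940%) = -0.1860% → -0.19%.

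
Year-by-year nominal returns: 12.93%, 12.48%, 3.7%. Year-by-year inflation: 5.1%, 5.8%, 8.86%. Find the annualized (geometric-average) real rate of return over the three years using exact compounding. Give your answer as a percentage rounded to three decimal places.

Nominal growth factor = 1.1293 × 1.1248 × 1.0370 = 1.31723540
Price-level growth factor = 1.0510 × 1.0580 × 1.0886 = 1.21047748
Real growth factor = 1.31723540 / 1.21047748 = 1.08819488
Annualized real rate = 1.08819488^(1/3) − 1 = 2.8574% → 2.857%.

2.857%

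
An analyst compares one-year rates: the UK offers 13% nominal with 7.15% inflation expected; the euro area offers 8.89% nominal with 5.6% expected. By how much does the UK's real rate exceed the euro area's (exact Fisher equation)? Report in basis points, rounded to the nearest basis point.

The UK: (1 + 0.1300)/(1 + 0.0715) − 1 = 5.4596%
The euro area: (1 + 0.0889)/(1 + 0.0560) − 1 = 3.1155%
Differential = 5.4596% − 3.1155% = 2.3441% → 234 basis points.

234 basis points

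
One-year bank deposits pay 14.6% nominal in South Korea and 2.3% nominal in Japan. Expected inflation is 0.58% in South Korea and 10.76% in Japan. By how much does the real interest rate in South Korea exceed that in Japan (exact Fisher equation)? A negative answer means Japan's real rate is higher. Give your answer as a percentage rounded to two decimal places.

South Korea: (1 + 0.1460)/(1 + 0.0058) − 1 = 13.9392%
Japan: (1 + 0.0230)/(1 + 0.1076) − 1 = -7.6381%
Differential = 13.9392% − (-7.6381%) = 21.5773% → 21.58%.

21.58%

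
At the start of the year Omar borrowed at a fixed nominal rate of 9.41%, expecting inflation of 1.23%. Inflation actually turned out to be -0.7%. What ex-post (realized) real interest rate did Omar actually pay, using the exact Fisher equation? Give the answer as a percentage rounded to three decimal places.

10.181%

Ex-post: (1 + 0.0941)/(1 − 0.0070) − 1 = 10.1813%
So the realized real rate is 10.181%.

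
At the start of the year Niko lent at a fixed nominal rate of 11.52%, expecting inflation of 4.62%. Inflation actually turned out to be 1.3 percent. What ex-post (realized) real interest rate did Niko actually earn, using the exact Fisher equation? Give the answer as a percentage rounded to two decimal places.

Ex-post: (1 + 0.1152)/(1 + 0.0130) − 1 = 10.0888%
So the realized real rate is 10.09%.

10.09%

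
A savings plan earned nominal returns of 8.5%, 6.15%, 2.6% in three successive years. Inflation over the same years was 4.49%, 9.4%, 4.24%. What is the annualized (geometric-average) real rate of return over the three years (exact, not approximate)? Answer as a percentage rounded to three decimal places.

Nominal growth factor = 1.0850 × 1.0615 × 1.0260 = 1.18167242
Price-level growth factor = 1.0449 × 1.0940 × 1.0424 = 1.19158891
Real growth factor = 1.18167242 / 1.19158891 = 0.99167792
Annualized real rate = 0.99167792^(1/3) − 1 = -0.2782% → -0.278%.

-0.278%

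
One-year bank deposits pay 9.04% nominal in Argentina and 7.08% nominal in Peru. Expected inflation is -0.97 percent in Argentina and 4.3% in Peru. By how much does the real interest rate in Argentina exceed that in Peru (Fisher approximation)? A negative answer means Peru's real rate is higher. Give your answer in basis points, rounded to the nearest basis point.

Argentina: 9.04% − (-0.97%) = 10.010%
Peru: 7.08% − 4.3% = 2.780%
Differential = 7.230% → 723 basis points.

723 basis points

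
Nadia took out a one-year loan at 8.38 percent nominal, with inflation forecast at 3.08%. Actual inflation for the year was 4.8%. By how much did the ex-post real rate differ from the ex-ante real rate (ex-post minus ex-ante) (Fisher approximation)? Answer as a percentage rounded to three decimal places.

Ex-ante: 8.38% − 3.08% = 5.300%
Ex-post: 8.38% − 4.8% = 3.580%
Difference (ex-post − ex-ante) = -1.7200% → -1.720%.

-1.720%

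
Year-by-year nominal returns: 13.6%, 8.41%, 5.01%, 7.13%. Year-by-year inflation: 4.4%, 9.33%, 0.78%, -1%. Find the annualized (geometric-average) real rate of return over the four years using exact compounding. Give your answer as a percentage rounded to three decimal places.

Nominal growth factor = 1.1360 × 1.0841 × 1.0501 × 1.0713 = 1.38544548
Price-level growth factor = 1.0440 × 1.0933 × 1.0078 × 0.9900 = 1.13880508
Real growth factor = 1.38544548 / 1.13880508 = 1.21657824
Annualized real rate = 1.21657824^(1/4) − 1 = 5.0231% → 5.023%.

5.023%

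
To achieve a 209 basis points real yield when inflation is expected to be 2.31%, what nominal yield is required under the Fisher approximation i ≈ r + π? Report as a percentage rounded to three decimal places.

4.400%

i ≈ r + π = 2.09% + 2.31% = 4.400%.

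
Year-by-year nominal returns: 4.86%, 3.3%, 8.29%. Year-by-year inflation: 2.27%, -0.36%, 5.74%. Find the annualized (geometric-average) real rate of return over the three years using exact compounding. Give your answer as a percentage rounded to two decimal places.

Compound the nominal returns: 1.0486 × 1.0330 × 1.0829 = 1.17300140.
Compound inflation: 1.0227 × 0.9964 × 1.0574 = 1.07750993.
Deflate: 1.17300140 / 1.07750993 = 1.08862235.
Annualized real rate = 1.08862235^(1/3) − 1 = 2.8709% → 2.87%.

2.87%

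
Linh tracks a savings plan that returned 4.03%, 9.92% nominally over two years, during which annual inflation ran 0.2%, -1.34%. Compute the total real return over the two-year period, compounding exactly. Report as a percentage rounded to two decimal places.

Compound the nominal returns: 1.0403 × 1.0992 = 1.143498.
Compound inflation: 1.0020 × 0.9866 = 0.988573.
Deflate: 1.143498 / 0.988573 = 1.156715.
Total real return = 1.156715 − 1 → 15.67%.

15.67%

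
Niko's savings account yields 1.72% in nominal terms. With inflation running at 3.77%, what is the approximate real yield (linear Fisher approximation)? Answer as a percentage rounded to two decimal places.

-2.05%

r ≈ i − π = 1.72% − 3.77% = -2.05%.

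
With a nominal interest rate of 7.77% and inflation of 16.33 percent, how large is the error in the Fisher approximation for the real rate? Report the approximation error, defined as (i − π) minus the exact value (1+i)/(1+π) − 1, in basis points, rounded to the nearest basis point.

Approximate: r ≈ 7.770% − 16.330% = -8.5600%
Exact: (1 + 0.0777)/(1 + 0.1633) − 1 = -7.3584%
Error = -8.5600% − (-7.3584%) = -1.2016% → -120 basis points.

-120 basis points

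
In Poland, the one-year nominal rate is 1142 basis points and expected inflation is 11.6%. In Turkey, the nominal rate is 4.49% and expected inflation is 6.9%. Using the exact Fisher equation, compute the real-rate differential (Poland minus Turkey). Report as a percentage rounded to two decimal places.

2.09%

Poland: (1 + 0.1142)/(1 + 0.1160) − 1 = -0.1613%
Turkey: (1 + 0.0449)/(1 + 0.0690) − 1 = -2.2544%
Differential = -0.1613% − (-2.2544%) = 2.0932% → 2.09%.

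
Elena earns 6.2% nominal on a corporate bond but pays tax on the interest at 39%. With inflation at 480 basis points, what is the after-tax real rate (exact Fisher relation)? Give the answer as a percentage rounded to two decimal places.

-0.97%

After-tax nominal return = 6.2% × (1 − 0.39) = 3.7820%.
1 + r = 1.03782 / 1.04800 = 0.990286
After-tax real rate = 0.990286 − 1 → -0.97%.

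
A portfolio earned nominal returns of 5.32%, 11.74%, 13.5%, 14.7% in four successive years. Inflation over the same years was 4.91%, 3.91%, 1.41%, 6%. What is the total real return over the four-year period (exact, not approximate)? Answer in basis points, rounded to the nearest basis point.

Nominal growth factor = 1.0532 × 1.1174 × 1.1350 × 1.1470 = 1.532071
Price-level growth factor = 1.0491 × 1.0391 × 1.0141 × 1.0600 = 1.171820
Real growth factor = 1.532071 / 1.171820 = 1.307428
Total real return = 1.307428 − 1 → 3074 basis points.

3074 basis points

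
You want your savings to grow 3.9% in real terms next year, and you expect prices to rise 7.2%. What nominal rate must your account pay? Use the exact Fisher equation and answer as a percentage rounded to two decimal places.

(1 + i) = (1 + r)(1 + π) = 1.03900 × 1.07200 = 1.113808
i = 1.113808 − 1, so the required nominal rate is 11.38%.

11.38%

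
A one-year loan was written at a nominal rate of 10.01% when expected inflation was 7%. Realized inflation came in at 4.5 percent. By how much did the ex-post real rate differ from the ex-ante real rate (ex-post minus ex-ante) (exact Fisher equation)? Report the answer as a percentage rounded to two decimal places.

2.46%

Ex-ante: (1 + 0.1001)/(1 + 0.0700) − 1 = 2.8131%
Ex-post: (1 + 0.1001)/(1 + 0.0450) − 1 = 5.2727%
Difference (ex-post − ex-ante) = 2.4596% → 2.46%.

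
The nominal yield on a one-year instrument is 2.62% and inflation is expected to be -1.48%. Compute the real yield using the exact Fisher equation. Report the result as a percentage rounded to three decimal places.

By the Fisher identity, 1 + r = (1 + i)/(1 + π).
1 + r = 1.02620 / 0.98520 = 1.041616
r = 1.041616 − 1 = 4.1616%, i.e. 4.162%.

4.162%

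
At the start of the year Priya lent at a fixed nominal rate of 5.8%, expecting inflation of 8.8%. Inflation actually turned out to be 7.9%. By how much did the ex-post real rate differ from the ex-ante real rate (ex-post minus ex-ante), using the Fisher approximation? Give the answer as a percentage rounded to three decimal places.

0.900%

Ex-ante: 5.8% − 8.8% = -3.000%
Ex-post: 5.8% − 7.9% = -2.100%
Difference (ex-post − ex-ante) = 0.9000% → 0.900%.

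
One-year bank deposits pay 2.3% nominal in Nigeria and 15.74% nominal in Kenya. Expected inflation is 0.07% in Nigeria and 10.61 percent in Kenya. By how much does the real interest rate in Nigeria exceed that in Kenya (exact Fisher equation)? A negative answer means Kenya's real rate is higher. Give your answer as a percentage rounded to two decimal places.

-2.41%

Nigeria: (1 + 0.0230)/(1 + 0.0007) − 1 = 2.2284%
Kenya: (1 + 0.1574)/(1 + 0.1061) − 1 = 4.6379%
Differential = 2.2284% − 4.6379% = -2.4095% → -2.41%.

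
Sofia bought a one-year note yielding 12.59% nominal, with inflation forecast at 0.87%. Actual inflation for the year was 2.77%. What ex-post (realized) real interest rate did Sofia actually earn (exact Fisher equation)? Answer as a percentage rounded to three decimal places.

9.555%

Ex-post: (1 + 0.1259)/(1 + 0.0277) − 1 = 9.5553%
So the realized real rate is 9.555%.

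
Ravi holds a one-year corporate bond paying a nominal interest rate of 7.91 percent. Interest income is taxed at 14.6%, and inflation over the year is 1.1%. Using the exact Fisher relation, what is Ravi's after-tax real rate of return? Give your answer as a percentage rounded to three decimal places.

5.594%

After-tax nominal return = 7.91% × (1 − 0.146) = 6.75514%.
1 + r = 1.0675514 / 1.01100 = 1.055936
After-tax real rate = 1.055936 − 1 → 5.594%.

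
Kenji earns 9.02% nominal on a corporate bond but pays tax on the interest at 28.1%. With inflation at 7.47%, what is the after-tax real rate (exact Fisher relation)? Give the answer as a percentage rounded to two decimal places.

After-tax nominal return = 9.02% × (1 − 0.281) = 6.48538%.
1 + r = 1.0648538 / 1.07470 = 0.990838
After-tax real rate = 0.990838 − 1 → -0.92%.

-0.92%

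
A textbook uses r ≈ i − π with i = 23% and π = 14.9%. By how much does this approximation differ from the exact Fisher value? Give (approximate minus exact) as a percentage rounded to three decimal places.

1.050%

Approximate: r ≈ 23.000% − 14.900% = 8.1000%
Exact: (1 + 0.2300)/(1 + 0.1490) − 1 = 7.0496%
Error = 8.1000% − 7.0496% = 1.0504% → 1.050%.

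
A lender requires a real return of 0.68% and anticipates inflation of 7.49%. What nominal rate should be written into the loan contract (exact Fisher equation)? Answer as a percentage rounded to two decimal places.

8.22%

(1 + i) = (1 + r)(1 + π) = 1.00680 × 1.07490 = 1.08220932
i = 1.08220932 − 1, so the required nominal rate is 8.22%.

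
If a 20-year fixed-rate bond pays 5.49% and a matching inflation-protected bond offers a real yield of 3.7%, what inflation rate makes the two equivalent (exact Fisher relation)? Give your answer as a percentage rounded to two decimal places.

(1 + π) = (1 + i)/(1 + r) = 1.05490 / 1.03700 = 1.017261
Break-even inflation = 1.017261 − 1 → 1.73%.

1.73%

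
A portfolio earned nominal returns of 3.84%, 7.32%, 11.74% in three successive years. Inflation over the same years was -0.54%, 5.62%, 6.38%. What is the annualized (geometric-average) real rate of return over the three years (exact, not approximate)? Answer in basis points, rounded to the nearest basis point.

Nominal growth factor = 1.0384 × 1.0732 × 1.1174 = 1.24524272
Price-level growth factor = 0.9946 × 1.0562 × 1.0638 = 1.11751820
Real growth factor = 1.24524272 / 1.11751820 = 1.11429301
Annualized real rate = 1.11429301^(1/3) − 1 = 3.6732% → 367 basis points.

367 basis points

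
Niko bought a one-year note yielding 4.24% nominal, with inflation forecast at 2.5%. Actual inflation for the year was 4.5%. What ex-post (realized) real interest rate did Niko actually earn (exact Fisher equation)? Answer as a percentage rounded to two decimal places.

Ex-post: (1 + 0.0424)/(1 + 0.0450) − 1 = -0.2488%
So the realized real rate is -0.25%.

-0.25%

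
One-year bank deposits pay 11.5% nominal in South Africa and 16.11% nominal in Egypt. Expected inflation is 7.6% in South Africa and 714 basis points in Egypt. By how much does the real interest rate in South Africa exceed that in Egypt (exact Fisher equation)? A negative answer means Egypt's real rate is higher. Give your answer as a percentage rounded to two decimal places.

-4.75%

South Africa: (1 + 0.1150)/(1 + 0.0760) − 1 = 3.6245%
Egypt: (1 + 0.1611)/(1 + 0.0714) − 1 = 8.3722%
Differential = 3.6245% − 8.3722% = -4.7477% → -4.75%.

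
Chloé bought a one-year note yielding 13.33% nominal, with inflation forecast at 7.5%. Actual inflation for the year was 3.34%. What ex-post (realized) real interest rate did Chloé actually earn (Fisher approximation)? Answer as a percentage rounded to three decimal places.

9.990%

Ex-post: 13.33% − 3.34% = 9.990%
So the realized real rate is 9.990%.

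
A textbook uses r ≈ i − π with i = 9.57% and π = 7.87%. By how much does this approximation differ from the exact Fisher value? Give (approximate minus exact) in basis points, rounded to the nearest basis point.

Approximate: r ≈ 9.570% − 7.870% = 1.7000%
Exact: (1 + 0.0957)/(1 + 0.0787) − 1 = 1.5760%
Error = 1.7000% − 1.5760% = 0.1240% → 12 basis points.

12 basis points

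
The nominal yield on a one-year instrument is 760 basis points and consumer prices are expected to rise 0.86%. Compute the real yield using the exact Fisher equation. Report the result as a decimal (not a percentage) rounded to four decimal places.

1 + r = 1.07600 / 1.00860 = 1.066825
r = 1.066825 − 1 = 6.6825%, i.e. 0.0668.

0.0668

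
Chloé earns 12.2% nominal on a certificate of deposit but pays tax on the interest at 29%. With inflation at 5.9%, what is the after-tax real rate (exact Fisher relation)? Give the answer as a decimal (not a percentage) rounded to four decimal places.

After-tax nominal return = 12.2% × (1 − 0.29) = 8.6620%.
1 + r = 1.08662 / 1.05900 = 1.026081
After-tax real rate = 1.026081 − 1 → 0.0261.

0.0261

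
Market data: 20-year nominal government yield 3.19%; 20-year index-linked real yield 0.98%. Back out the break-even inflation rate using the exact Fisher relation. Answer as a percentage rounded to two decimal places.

(1 + π) = (1 + i)/(1 + r) = 1.03190 / 1.00980 = 1.021886
Break-even inflation = 1.021886 − 1 → 2.19%.

2.19%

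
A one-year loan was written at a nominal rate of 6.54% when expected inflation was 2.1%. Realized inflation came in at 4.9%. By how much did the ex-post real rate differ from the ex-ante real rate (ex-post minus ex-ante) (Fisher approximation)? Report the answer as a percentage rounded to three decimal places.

-2.800%

Ex-ante: 6.54% − 2.1% = 4.440%
Ex-post: 6.54% − 4.9% = 1.640%
Difference (ex-post − ex-ante) = -2.8000% → -2.800%.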